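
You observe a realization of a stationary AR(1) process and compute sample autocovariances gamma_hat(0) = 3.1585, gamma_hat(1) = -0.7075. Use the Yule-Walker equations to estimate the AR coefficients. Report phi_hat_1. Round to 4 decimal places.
\hat\phi_{1} = -0.2240

The Yule-Walker equations for an AR(p) process read, in matrix form,
  Gamma_p phi = r_p,   with   (Gamma_p)_{ij} = gamma(|i - j|),
                       (r_p)_i = gamma(i),   i,j = 1..p.
Substitute the sample gammas (Toeplitz matrix and right-hand side of size 1):
  Gamma_p = [[3.1585]]
  r_p     = [-0.7075]
With p = 1 this is the single equation gamma(0) phi_1 = gamma(1):
  phi_hat_1 = gamma(1) / gamma(0) = -0.7075 / 3.1585 = -0.2240.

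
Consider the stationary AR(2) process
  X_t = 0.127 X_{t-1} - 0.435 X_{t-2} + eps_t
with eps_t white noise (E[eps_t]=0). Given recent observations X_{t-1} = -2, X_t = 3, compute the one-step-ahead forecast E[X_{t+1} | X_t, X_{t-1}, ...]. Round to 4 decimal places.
E[X_{t+1} \mid \mathcal F_t] = 1.2510

For an AR(p) model X_t = c + sum_i phi_i X_{t-i} + eps_t, the
one-step-ahead conditional mean is
  E[X_{t+1} | X_t, ...] = c + sum_i phi_i X_{t+1-i}.
Substitute known values:
  E[X_{t+1} | ...] = (0.127) * (3) + (-0.435) * (-2)
                   = 1.2510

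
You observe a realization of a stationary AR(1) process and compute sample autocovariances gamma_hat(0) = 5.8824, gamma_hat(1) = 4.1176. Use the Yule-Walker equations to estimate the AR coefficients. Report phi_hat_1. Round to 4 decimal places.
\hat\phi_{1} = 0.7000

The Yule-Walker equations for an AR(p) process read, in matrix form,
  Gamma_p phi = r_p,   with   (Gamma_p)_{ij} = gamma(|i - j|),
                       (r_p)_i = gamma(i),   i,j = 1..p.
Substitute the sample gammas (Toeplitz matrix and right-hand side of size 1):
  Gamma_p = [[5.8824]]
  r_p     = [4.1176]
With p = 1 this is the single equation gamma(0) phi_1 = gamma(1):
  phi_hat_1 = gamma(1) / gamma(0) = 4.1176 / 5.8824 = 0.7000.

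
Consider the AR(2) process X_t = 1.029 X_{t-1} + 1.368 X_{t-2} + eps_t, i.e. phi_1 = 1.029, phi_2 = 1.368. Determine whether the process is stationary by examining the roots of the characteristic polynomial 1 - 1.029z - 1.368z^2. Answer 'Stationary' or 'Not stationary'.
\text{Not stationary}

The AR(p) characteristic polynomial is P(z) = 1 - 1.029z - 1.368z^2.
Stationarity requires all roots to lie outside the unit circle, i.e. |z| > 1 for every root.
Set 1 + (-1.029) z + (-1.368) z^2 = 0, i.e. a z^2 + b z + c = 0 with a = -1.368, b = -1.029, c = 1.
Discriminant D = b^2 - 4ac = (-1.029)^2 - 4*(-1.368)*1 = 1.058841 - (-5.472) = 6.530841.
D >= 0, so the roots are real: z = (-b +/- sqrt(D)) / (2a) = (1.029 +/- 2.555551) / (-2.736).
  z_1 = (1.029 + 2.555551) / (-2.736) = -1.3101,   |z_1| = 1.3101.
  z_2 = (1.029 - 2.555551) / (-2.736) = 0.5579,   |z_2| = 0.5579.
Moduli of all roots: 1.3101, 0.5579.
All moduli strictly greater than 1? No.
Verdict: Not stationary.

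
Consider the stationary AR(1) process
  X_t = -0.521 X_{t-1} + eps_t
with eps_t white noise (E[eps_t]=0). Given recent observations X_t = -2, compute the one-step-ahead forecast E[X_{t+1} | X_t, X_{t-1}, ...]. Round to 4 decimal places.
E[X_{t+1} \mid \mathcal F_t] = 1.0420

For an AR(p) model X_t = c + sum_i phi_i X_{t-i} + eps_t, the
one-step-ahead conditional mean is
  E[X_{t+1} | X_t, ...] = c + sum_i phi_i X_{t+1-i}.
Substitute known values:
  E[X_{t+1} | ...] = (-0.521) * (-2)
                   = 1.0420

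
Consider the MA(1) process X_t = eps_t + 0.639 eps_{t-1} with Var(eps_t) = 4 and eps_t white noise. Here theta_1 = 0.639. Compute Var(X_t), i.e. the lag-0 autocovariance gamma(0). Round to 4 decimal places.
\gamma(0) = 5.6333

For an MA(q) process X_t = eps_t + sum_i theta_i eps_{t-i} with
Var(eps_t) = sigma^2, the variance is
  gamma(0) = sigma^2 * (1 + sum_i theta_i^2).
  sum_i theta_i^2 = (0.639)^2 = 0.408321.
  gamma(0) = 4 * (1 + 0.408321) = 4 * 1.408321 = 5.633284, which rounds to 5.6333.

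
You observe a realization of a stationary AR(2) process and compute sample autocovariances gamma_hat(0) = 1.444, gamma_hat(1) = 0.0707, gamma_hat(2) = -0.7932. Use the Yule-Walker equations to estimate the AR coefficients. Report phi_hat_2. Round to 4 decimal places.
\hat\phi_{2} = -0.5530

The Yule-Walker equations for an AR(p) process read, in matrix form,
  Gamma_p phi = r_p,   with   (Gamma_p)_{ij} = gamma(|i - j|),
                       (r_p)_i = gamma(i),   i,j = 1..p.
Substitute the sample gammas (Toeplitz matrix and right-hand side of size 2):
  Gamma_p = [[1.444, 0.0707], [0.0707, 1.444]]
  r_p     = [0.0707, -0.7932]
Written out:
  1.444 phi_1 + 0.0707 phi_2 = 0.0707
  0.0707 phi_1 + 1.444 phi_2 = -0.7932
Solve by Cramer's rule:
  det = gamma(0)^2 - gamma(1)^2 = (1.444)^2 - (0.0707)^2 = 2.085136 - 0.00499849 = 2.08013751
  phi_hat_1 = [gamma(1) gamma(0) - gamma(1) gamma(2)] / det = [(0.0707)(1.444) - (0.0707)(-0.7932)] / 2.08013751 = 0.15817004 / 2.08013751 = 0.076
  phi_hat_2 = [gamma(0) gamma(2) - gamma(1)^2] / det = [(1.444)(-0.7932) - (0.0707)^2] / 2.08013751 = -1.15037929 / 2.08013751 = -0.553
So phi_hat = [0.0760, -0.5530].
Therefore phi_hat_2 = -0.5530.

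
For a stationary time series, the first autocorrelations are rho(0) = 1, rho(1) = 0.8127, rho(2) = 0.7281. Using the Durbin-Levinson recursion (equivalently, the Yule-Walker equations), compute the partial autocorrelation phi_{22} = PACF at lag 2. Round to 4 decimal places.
\phi_{22} = 0.1992

The PACF at lag k is phi_{kk}, the last component of the solution
to the Yule-Walker system G_k phi = r_k where
  (G_k)_{ij} = rho(|i - j|), (r_k)_i = rho(i), i,j = 1..k.
Equivalently, Durbin-Levinson gives phi_{kk} iteratively:
  phi_{11} = rho(1)
  phi_{kk} = [rho(k) - sum_{j=1..k-1} phi_{k-1,j} rho(k-j)]
            / [1 - sum_{j=1..k-1} phi_{k-1,j} rho(j)],
  phi_{k,j} = phi_{k-1,j} - phi_{kk} phi_{k-1,k-j},  j = 1..k-1.
Step k = 1:
  phi_11 = rho(1) = 0.8127.
Step k = 2:
  phi_22 = [rho(2) - phi_11 rho(1)] / [1 - phi_11 rho(1)] = [0.7281 - (0.8127)(0.8127)] / [1 - (0.8127)(0.8127)]
         = 0.06761871 / 0.33951871 = 0.1992.
Therefore phi_{22} = 0.1992.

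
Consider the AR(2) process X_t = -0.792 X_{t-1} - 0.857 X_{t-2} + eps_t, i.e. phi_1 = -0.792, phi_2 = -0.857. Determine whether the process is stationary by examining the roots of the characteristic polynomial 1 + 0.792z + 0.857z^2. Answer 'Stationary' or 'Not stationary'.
\text{Stationary}

The AR(p) characteristic polynomial is P(z) = 1 + 0.792z + 0.857z^2.
Stationarity requires all roots to lie outside the unit circle, i.e. |z| > 1 for every root.
Set 1 + (0.792) z + (0.857) z^2 = 0, i.e. a z^2 + b z + c = 0 with a = 0.857, b = 0.792, c = 1.
Discriminant D = b^2 - 4ac = (0.792)^2 - 4*(0.857)*1 = 0.627264 - (3.428) = -2.800736.
D < 0, so the roots are the complex-conjugate pair z = (-b +/- i sqrt(-D)) / (2a) = -0.4621 +/- 0.9764i.
For a conjugate pair |z|^2 = z * conj(z) = (product of roots) = c/a = 1/(0.857) = 1.166861, so |z| = sqrt(1.166861) = 1.0802 for both roots.
Moduli of all roots: 1.0802, 1.0802.
All moduli strictly greater than 1? Yes.
Verdict: Stationary.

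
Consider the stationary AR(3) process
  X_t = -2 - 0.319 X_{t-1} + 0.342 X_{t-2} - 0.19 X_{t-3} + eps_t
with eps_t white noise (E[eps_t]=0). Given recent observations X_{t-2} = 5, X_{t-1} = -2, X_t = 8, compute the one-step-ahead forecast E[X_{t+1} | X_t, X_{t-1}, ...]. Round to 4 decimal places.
E[X_{t+1} \mid \mathcal F_t] = -6.1860

For an AR(p) model X_t = c + sum_i phi_i X_{t-i} + eps_t, the
one-step-ahead conditional mean is
  E[X_{t+1} | X_t, ...] = c + sum_i phi_i X_{t+1-i}.
Substitute known values:
  E[X_{t+1} | ...] = -2 + (-0.319) * (8) + (0.342) * (-2) + (-0.19) * (5)
                   = -6.1860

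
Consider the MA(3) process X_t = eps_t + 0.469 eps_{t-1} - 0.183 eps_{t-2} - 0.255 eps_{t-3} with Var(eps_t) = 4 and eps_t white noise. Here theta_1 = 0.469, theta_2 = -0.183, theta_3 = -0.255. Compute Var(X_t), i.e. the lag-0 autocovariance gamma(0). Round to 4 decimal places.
\gamma(0) = 5.2739

For an MA(q) process X_t = eps_t + sum_i theta_i eps_{t-i} with
Var(eps_t) = sigma^2, the variance is
  gamma(0) = sigma^2 * (1 + sum_i theta_i^2).
  sum_i theta_i^2 = (0.469)^2 + (-0.183)^2 + (-0.255)^2 = 0.219961 + 0.033489 + 0.065025 = 0.318475.
  gamma(0) = 4 * (1 + 0.318475) = 4 * 1.318475 = 5.2739.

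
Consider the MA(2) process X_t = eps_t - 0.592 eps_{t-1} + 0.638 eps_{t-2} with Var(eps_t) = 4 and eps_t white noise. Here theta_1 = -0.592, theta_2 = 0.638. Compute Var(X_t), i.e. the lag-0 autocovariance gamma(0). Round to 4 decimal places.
\gamma(0) = 7.0300

For an MA(q) process X_t = eps_t + sum_i theta_i eps_{t-i} with
Var(eps_t) = sigma^2, the variance is
  gamma(0) = sigma^2 * (1 + sum_i theta_i^2).
  sum_i theta_i^2 = (-0.592)^2 + (0.638)^2 = 0.350464 + 0.407044 = 0.757508.
  gamma(0) = 4 * (1 + 0.757508) = 4 * 1.757508 = 7.030032, which rounds to 7.0300.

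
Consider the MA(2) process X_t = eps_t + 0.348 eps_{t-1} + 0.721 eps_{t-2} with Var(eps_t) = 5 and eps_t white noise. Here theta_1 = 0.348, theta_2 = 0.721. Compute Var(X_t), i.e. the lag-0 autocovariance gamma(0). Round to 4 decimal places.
\gamma(0) = 8.2047

For an MA(q) process X_t = eps_t + sum_i theta_i eps_{t-i} with
Var(eps_t) = sigma^2, the variance is
  gamma(0) = sigma^2 * (1 + sum_i theta_i^2).
  sum_i theta_i^2 = (0.348)^2 + (0.721)^2 = 0.121104 + 0.519841 = 0.640945.
  gamma(0) = 5 * (1 + 0.640945) = 5 * 1.640945 = 8.204725, which rounds to 8.2047.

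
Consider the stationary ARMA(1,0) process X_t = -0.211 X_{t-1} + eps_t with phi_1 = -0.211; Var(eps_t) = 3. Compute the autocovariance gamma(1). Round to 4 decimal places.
\gamma(1) = -0.6625

Multiply the model equation by X_{t-k} and take expectations. With theta_0 = psi_0 = 1 and psi_j the MA(infinity) weights, this gives
  gamma(k) - sum_i phi_i gamma(k-i) = c_k,
  c_k = sigma^2 * sum_{j=k..q} theta_j psi_{j-k}   (c_k = 0 for k > q),
using gamma(-m) = gamma(m).
Pure AR (q = 0): c_0 = sigma^2 = 3, c_k = 0 for k >= 1.
Equations for k = 0 and k = 1 (AR order 1):
  gamma(0) = phi_1 gamma(1) + c_0
  gamma(1) = phi_1 gamma(0) + c_1
Substituting the second into the first: gamma(0) (1 - phi_1^2) = c_0 + phi_1 c_1, so
  gamma(0) = c_0 / (1 - phi_1^2) = 3 / (1 - (-0.211)^2) = 3 / 0.955479 = 3.139786.
  gamma(1) = phi_1 gamma(0) = (-0.211)(3.139786) = -0.662495.
Therefore gamma(1) = -0.6625 (to 4 decimal places).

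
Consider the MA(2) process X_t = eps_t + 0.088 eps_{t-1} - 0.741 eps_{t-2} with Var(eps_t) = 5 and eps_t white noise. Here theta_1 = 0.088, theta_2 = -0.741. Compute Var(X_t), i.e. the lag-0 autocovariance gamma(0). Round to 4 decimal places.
\gamma(0) = 7.7841

For an MA(q) process X_t = eps_t + sum_i theta_i eps_{t-i} with
Var(eps_t) = sigma^2, the variance is
  gamma(0) = sigma^2 * (1 + sum_i theta_i^2).
  sum_i theta_i^2 = (0.088)^2 + (-0.741)^2 = 0.007744 + 0.549081 = 0.556825.
  gamma(0) = 5 * (1 + 0.556825) = 5 * 1.556825 = 7.784125, which rounds to 7.7841.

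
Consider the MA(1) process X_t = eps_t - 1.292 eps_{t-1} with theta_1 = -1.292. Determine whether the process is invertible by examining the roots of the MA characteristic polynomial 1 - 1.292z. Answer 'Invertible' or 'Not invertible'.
\text{Not invertible}

The MA(q) characteristic polynomial is P(z) = 1 - 1.292z.
Invertibility requires all roots to lie outside the unit circle, i.e. |z| > 1 for every root.
This is linear in z: 1 + (-1.292) z = 0  =>  z = -1/(-1.292) = 0.773994,  |z| = 0.773994.
Moduli of all roots: 0.7740.
All moduli strictly greater than 1? No.
Verdict: Not invertible.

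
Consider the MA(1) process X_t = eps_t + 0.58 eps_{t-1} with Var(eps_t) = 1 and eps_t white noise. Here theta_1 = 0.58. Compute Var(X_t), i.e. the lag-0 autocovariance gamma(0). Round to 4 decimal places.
\gamma(0) = 1.3364

For an MA(q) process X_t = eps_t + sum_i theta_i eps_{t-i} with
Var(eps_t) = sigma^2, the variance is
  gamma(0) = sigma^2 * (1 + sum_i theta_i^2).
  sum_i theta_i^2 = (0.58)^2 = 0.3364.
  gamma(0) = 1 * (1 + 0.3364) = 1 * 1.3364 = 1.3364.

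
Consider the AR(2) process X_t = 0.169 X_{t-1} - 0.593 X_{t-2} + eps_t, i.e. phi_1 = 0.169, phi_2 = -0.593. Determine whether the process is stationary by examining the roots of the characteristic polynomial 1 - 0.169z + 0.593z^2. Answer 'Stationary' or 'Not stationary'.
\text{Stationary}

The AR(p) characteristic polynomial is P(z) = 1 - 0.169z + 0.593z^2.
Stationarity requires all roots to lie outside the unit circle, i.e. |z| > 1 for every root.
Set 1 + (-0.169) z + (0.593) z^2 = 0, i.e. a z^2 + b z + c = 0 with a = 0.593, b = -0.169, c = 1.
Discriminant D = b^2 - 4ac = (-0.169)^2 - 4*(0.593)*1 = 0.028561 - (2.372) = -2.343439.
D < 0, so the roots are the complex-conjugate pair z = (-b +/- i sqrt(-D)) / (2a) = 0.1425 +/- 1.2908i.
For a conjugate pair |z|^2 = z * conj(z) = (product of roots) = c/a = 1/(0.593) = 1.686341, so |z| = sqrt(1.686341) = 1.2986 for both roots.
Moduli of all roots: 1.2986, 1.2986.
All moduli strictly greater than 1? Yes.
Verdict: Stationary.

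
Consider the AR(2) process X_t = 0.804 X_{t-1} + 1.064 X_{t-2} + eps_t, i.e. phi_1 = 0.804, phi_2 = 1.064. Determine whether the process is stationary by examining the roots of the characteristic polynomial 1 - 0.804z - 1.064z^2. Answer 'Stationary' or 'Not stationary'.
\text{Not stationary}

The AR(p) characteristic polynomial is P(z) = 1 - 0.804z - 1.064z^2.
Stationarity requires all roots to lie outside the unit circle, i.e. |z| > 1 for every root.
Set 1 + (-0.804) z + (-1.064) z^2 = 0, i.e. a z^2 + b z + c = 0 with a = -1.064, b = -0.804, c = 1.
Discriminant D = b^2 - 4ac = (-0.804)^2 - 4*(-1.064)*1 = 0.646416 - (-4.256) = 4.902416.
D >= 0, so the roots are real: z = (-b +/- sqrt(D)) / (2a) = (0.804 +/- 2.21414) / (-2.128).
  z_1 = (0.804 + 2.21414) / (-2.128) = -1.4183,   |z_1| = 1.4183.
  z_2 = (0.804 - 2.21414) / (-2.128) = 0.6627,   |z_2| = 0.6627.
Moduli of all roots: 1.4183, 0.6627.
All moduli strictly greater than 1? No.
Verdict: Not stationary.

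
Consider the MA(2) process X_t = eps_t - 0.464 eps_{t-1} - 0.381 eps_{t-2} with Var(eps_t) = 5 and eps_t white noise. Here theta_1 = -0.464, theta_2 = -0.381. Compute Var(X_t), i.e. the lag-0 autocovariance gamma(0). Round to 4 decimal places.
\gamma(0) = 6.8023

For an MA(q) process X_t = eps_t + sum_i theta_i eps_{t-i} with
Var(eps_t) = sigma^2, the variance is
  gamma(0) = sigma^2 * (1 + sum_i theta_i^2).
  sum_i theta_i^2 = (-0.464)^2 + (-0.381)^2 = 0.215296 + 0.145161 = 0.360457.
  gamma(0) = 5 * (1 + 0.360457) = 5 * 1.360457 = 6.802285, which rounds to 6.8023.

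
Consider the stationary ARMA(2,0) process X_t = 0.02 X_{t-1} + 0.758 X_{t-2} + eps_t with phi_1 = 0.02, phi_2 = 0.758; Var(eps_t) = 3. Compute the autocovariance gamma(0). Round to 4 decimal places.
\gamma(0) = 7.1001

Multiply the model equation by X_{t-k} and take expectations. With theta_0 = psi_0 = 1 and psi_j the MA(infinity) weights, this gives
  gamma(k) - sum_i phi_i gamma(k-i) = c_k,
  c_k = sigma^2 * sum_{j=k..q} theta_j psi_{j-k}   (c_k = 0 for k > q),
using gamma(-m) = gamma(m).
Pure AR (q = 0): c_0 = sigma^2 = 3, c_k = 0 for k >= 1.
Equations for k = 0, 1, 2 (AR order 2, c_2 = 0):
  (E0) gamma(0) = phi_1 gamma(1) + phi_2 gamma(2) + c_0
  (E1) gamma(1) = phi_1 gamma(0) + phi_2 gamma(1) + c_1
  (E2) gamma(2) = phi_1 gamma(1) + phi_2 gamma(0)
From (E1): gamma(1) = A gamma(0) + B with
  A = phi_1 / (1 - phi_2) = 0.02 / 0.242 = 0.082645,   B = c_1 / (1 - phi_2) = 0 / 0.242 = 0.
Insert (E2) into (E0): gamma(0) (1 - phi_2^2) = phi_1 (1 + phi_2) gamma(1) + c_0.
  phi_1 (1 + phi_2) = (0.02)(1.758) = 0.03516,   1 - phi_2^2 = 0.425436.
Replace gamma(1) by A gamma(0) + B and collect gamma(0):
  gamma(0) [0.425436 - (0.03516)(0.082645)] = c_0 = 3
  gamma(0) * 0.42253 = 3
  gamma(0) = 3 / 0.42253 = 7.100084.
Therefore gamma(0) = 7.1001 (to 4 decimal places).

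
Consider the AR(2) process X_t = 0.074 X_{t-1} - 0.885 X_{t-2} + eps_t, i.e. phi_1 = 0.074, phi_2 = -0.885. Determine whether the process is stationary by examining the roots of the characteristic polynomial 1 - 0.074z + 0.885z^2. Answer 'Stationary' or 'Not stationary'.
\text{Stationary}

The AR(p) characteristic polynomial is P(z) = 1 - 0.074z + 0.885z^2.
Stationarity requires all roots to lie outside the unit circle, i.e. |z| > 1 for every root.
Set 1 + (-0.074) z + (0.885) z^2 = 0, i.e. a z^2 + b z + c = 0 with a = 0.885, b = -0.074, c = 1.
Discriminant D = b^2 - 4ac = (-0.074)^2 - 4*(0.885)*1 = 0.005476 - (3.54) = -3.534524.
D < 0, so the roots are the complex-conjugate pair z = (-b +/- i sqrt(-D)) / (2a) = 0.0418 +/- 1.0622i.
For a conjugate pair |z|^2 = z * conj(z) = (product of roots) = c/a = 1/(0.885) = 1.129944, so |z| = sqrt(1.129944) = 1.063 for both roots.
Moduli of all roots: 1.0630, 1.0630.
All moduli strictly greater than 1? Yes.
Verdict: Stationary.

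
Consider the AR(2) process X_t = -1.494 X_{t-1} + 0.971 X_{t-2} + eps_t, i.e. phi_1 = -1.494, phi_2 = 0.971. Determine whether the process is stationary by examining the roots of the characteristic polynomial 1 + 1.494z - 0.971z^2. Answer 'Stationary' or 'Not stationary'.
\text{Not stationary}

The AR(p) characteristic polynomial is P(z) = 1 + 1.494z - 0.971z^2.
Stationarity requires all roots to lie outside the unit circle, i.e. |z| > 1 for every root.
Set 1 + (1.494) z + (-0.971) z^2 = 0, i.e. a z^2 + b z + c = 0 with a = -0.971, b = 1.494, c = 1.
Discriminant D = b^2 - 4ac = (1.494)^2 - 4*(-0.971)*1 = 2.232036 - (-3.884) = 6.116036.
D >= 0, so the roots are real: z = (-b +/- sqrt(D)) / (2a) = (-1.494 +/- 2.473062) / (-1.942).
  z_1 = (-1.494 + 2.473062) / (-1.942) = -0.5042,   |z_1| = 0.5042.
  z_2 = (-1.494 - 2.473062) / (-1.942) = 2.0428,   |z_2| = 2.0428.
Moduli of all roots: 0.5042, 2.0428.
All moduli strictly greater than 1? No.
Verdict: Not stationary.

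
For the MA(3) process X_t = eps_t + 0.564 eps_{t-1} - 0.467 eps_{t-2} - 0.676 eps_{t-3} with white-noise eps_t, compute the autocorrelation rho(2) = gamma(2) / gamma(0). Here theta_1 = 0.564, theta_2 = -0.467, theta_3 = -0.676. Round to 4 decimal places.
\rho(2) = -0.4256

For an MA(q) process with theta_0 = 1, the autocovariance is
  gamma(k) = sigma^2 * sum_{i=0..q-k} theta_i * theta_{i+k},
and rho(k) = gamma(k) / gamma(0). Sigma^2 cancels.
  numerator   = (1)*(-0.467) + (0.564)*(-0.676) = -0.848264.
  denominator = (1)^2 + (0.564)^2 + (-0.467)^2 + (-0.676)^2 = 1.993161.
  rho(2) = -0.848264 / 1.993161 = -0.4256.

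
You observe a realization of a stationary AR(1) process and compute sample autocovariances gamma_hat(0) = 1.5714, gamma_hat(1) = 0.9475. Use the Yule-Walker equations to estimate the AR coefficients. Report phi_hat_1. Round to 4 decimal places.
\hat\phi_{1} = 0.6030

The Yule-Walker equations for an AR(p) process read, in matrix form,
  Gamma_p phi = r_p,   with   (Gamma_p)_{ij} = gamma(|i - j|),
                       (r_p)_i = gamma(i),   i,j = 1..p.
Substitute the sample gammas (Toeplitz matrix and right-hand side of size 1):
  Gamma_p = [[1.5714]]
  r_p     = [0.9475]
With p = 1 this is the single equation gamma(0) phi_1 = gamma(1):
  phi_hat_1 = gamma(1) / gamma(0) = 0.9475 / 1.5714 = 0.6030.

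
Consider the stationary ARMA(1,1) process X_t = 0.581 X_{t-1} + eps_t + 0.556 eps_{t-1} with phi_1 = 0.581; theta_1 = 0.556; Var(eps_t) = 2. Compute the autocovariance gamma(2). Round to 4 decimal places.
\gamma(2) = 2.6387

Multiply the model equation by X_{t-k} and take expectations. With theta_0 = psi_0 = 1 and psi_j the MA(infinity) weights, this gives
  gamma(k) - sum_i phi_i gamma(k-i) = c_k,
  c_k = sigma^2 * sum_{j=k..q} theta_j psi_{j-k}   (c_k = 0 for k > q),
using gamma(-m) = gamma(m).
psi-weights needed (psi_j = theta_j + sum_i phi_i psi_{j-i}):
  psi_1 = theta_1 + phi_1 = 0.556 + (0.581) = 1.137
Right-hand sides:
  c_0 = sigma^2 (1 + theta_1 psi_1) = 2 * (1 + (0.556)(1.137)) = 2 * 1.632172 = 3.264344
  c_1 = sigma^2 theta_1 = 2 * (0.556) = 1.112
  c_2 = 0
Equations for k = 0 and k = 1 (AR order 1):
  gamma(0) = phi_1 gamma(1) + c_0
  gamma(1) = phi_1 gamma(0) + c_1
Substituting the second into the first: gamma(0) (1 - phi_1^2) = c_0 + phi_1 c_1, so
  gamma(0) = (c_0 + phi_1 c_1) / (1 - phi_1^2) = (3.264344 + (0.581)(1.112)) / (1 - (0.581)^2) = 3.910416 / 0.662439 = 5.903058.
  gamma(1) = phi_1 gamma(0) + c_1 = (0.581)(5.903058) + (1.112) = 4.541677.
For k = 2 (> q): gamma(2) = phi_1 gamma(1) = (0.581)(4.541677) = 2.638714.
Therefore gamma(2) = 2.6387 (to 4 decimal places).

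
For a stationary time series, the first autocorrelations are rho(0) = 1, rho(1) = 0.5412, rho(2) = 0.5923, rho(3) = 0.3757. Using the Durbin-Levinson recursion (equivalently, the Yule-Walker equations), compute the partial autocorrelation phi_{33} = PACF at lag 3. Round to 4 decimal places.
\phi_{33} = -0.0660

The PACF at lag k is phi_{kk}, the last component of the solution
to the Yule-Walker system G_k phi = r_k where
  (G_k)_{ij} = rho(|i - j|), (r_k)_i = rho(i), i,j = 1..k.
Equivalently, Durbin-Levinson gives phi_{kk} iteratively:
  phi_{11} = rho(1)
  phi_{kk} = [rho(k) - sum_{j=1..k-1} phi_{k-1,j} rho(k-j)]
            / [1 - sum_{j=1..k-1} phi_{k-1,j} rho(j)],
  phi_{k,j} = phi_{k-1,j} - phi_{kk} phi_{k-1,k-j},  j = 1..k-1.
Step k = 1:
  phi_11 = rho(1) = 0.5412.
Step k = 2:
  phi_22 = [rho(2) - phi_11 rho(1)] / [1 - phi_11 rho(1)] = [0.5923 - (0.5412)(0.5412)] / [1 - (0.5412)(0.5412)]
         = 0.29940256 / 0.70710256 = 0.423422.
  Update: phi_21 = phi_11 - phi_22 phi_11 = 0.5412 - (0.423422)(0.5412) = 0.312044.
Step k = 3:
  phi_33 = [rho(3) - phi_21 rho(2) - phi_22 rho(1)] / [1 - phi_21 rho(1) - phi_22 rho(2)]
    numerator   = 0.3757 - (0.312044)(0.5923) - (0.423422)(0.5412) = -0.03827959
    denominator = 1 - (0.312044)(0.5412) - (0.423422)(0.5923) = 0.58032902
  phi_33 = -0.03827959 / 0.58032902 = -0.066.
Therefore phi_{33} = -0.0660.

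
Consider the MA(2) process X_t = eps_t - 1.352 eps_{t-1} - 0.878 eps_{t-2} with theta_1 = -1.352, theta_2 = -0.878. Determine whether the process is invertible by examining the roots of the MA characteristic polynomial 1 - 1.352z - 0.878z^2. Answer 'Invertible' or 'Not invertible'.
\text{Not invertible}

The MA(q) characteristic polynomial is P(z) = 1 - 1.352z - 0.878z^2.
Invertibility requires all roots to lie outside the unit circle, i.e. |z| > 1 for every root.
Set 1 + (-1.352) z + (-0.878) z^2 = 0, i.e. a z^2 + b z + c = 0 with a = -0.878, b = -1.352, c = 1.
Discriminant D = b^2 - 4ac = (-1.352)^2 - 4*(-0.878)*1 = 1.827904 - (-3.512) = 5.339904.
D >= 0, so the roots are real: z = (-b +/- sqrt(D)) / (2a) = (1.352 +/- 2.310823) / (-1.756).
  z_1 = (1.352 + 2.310823) / (-1.756) = -2.0859,   |z_1| = 2.0859.
  z_2 = (1.352 - 2.310823) / (-1.756) = 0.546,   |z_2| = 0.546.
Moduli of all roots: 2.0859, 0.5460.
All moduli strictly greater than 1? No.
Verdict: Not invertible.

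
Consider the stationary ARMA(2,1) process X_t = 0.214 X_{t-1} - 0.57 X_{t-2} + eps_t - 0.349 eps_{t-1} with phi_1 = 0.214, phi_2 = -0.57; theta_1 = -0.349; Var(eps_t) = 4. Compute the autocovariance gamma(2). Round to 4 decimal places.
\gamma(2) = -3.5424

Multiply the model equation by X_{t-k} and take expectations. With theta_0 = psi_0 = 1 and psi_j the MA(infinity) weights, this gives
  gamma(k) - sum_i phi_i gamma(k-i) = c_k,
  c_k = sigma^2 * sum_{j=k..q} theta_j psi_{j-k}   (c_k = 0 for k > q),
using gamma(-m) = gamma(m).
psi-weights needed (psi_j = theta_j + sum_i phi_i psi_{j-i}):
  psi_1 = theta_1 + phi_1 = -0.349 + (0.214) = -0.135
Right-hand sides:
  c_0 = sigma^2 (1 + theta_1 psi_1) = 4 * (1 + (-0.349)(-0.135)) = 4 * 1.047115 = 4.18846
  c_1 = sigma^2 theta_1 = 4 * (-0.349) = -1.396
  c_2 = 0
Equations for k = 0, 1, 2 (AR order 2, c_2 = 0):
  (E0) gamma(0) = phi_1 gamma(1) + phi_2 gamma(2) + c_0
  (E1) gamma(1) = phi_1 gamma(0) + phi_2 gamma(1) + c_1
  (E2) gamma(2) = phi_1 gamma(1) + phi_2 gamma(0)
From (E1): gamma(1) = A gamma(0) + B with
  A = phi_1 / (1 - phi_2) = 0.214 / 1.57 = 0.136306,   B = c_1 / (1 - phi_2) = -1.396 / 1.57 = -0.889172.
Insert (E2) into (E0): gamma(0) (1 - phi_2^2) = phi_1 (1 + phi_2) gamma(1) + c_0.
  phi_1 (1 + phi_2) = (0.214)(0.43) = 0.09202,   1 - phi_2^2 = 0.6751.
Replace gamma(1) by A gamma(0) + B and collect gamma(0):
  gamma(0) [0.6751 - (0.09202)(0.136306)] = (0.09202)(-0.889172) + 4.18846
  gamma(0) * 0.662557 = 4.106638
  gamma(0) = 4.106638 / 0.662557 = 6.198165.
  gamma(1) = A gamma(0) + B = (0.136306)(6.198165) + (-0.889172) = -0.044327.
  gamma(2) = phi_1 gamma(1) + phi_2 gamma(0) = (0.214)(-0.044327) + (-0.57)(6.198165) = -3.54244.
Therefore gamma(2) = -3.5424 (to 4 decimal places).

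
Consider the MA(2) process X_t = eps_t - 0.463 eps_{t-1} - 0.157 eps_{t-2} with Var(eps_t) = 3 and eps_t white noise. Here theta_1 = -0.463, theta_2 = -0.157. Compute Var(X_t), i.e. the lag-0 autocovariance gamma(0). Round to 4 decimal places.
\gamma(0) = 3.7171

For an MA(q) process X_t = eps_t + sum_i theta_i eps_{t-i} with
Var(eps_t) = sigma^2, the variance is
  gamma(0) = sigma^2 * (1 + sum_i theta_i^2).
  sum_i theta_i^2 = (-0.463)^2 + (-0.157)^2 = 0.214369 + 0.024649 = 0.239018.
  gamma(0) = 3 * (1 + 0.239018) = 3 * 1.239018 = 3.717054, which rounds to 3.7171.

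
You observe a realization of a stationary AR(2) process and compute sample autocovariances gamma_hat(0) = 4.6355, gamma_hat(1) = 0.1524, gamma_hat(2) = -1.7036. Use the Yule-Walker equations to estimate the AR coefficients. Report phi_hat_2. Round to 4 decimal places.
\hat\phi_{2} = -0.3690

The Yule-Walker equations for an AR(p) process read, in matrix form,
  Gamma_p phi = r_p,   with   (Gamma_p)_{ij} = gamma(|i - j|),
                       (r_p)_i = gamma(i),   i,j = 1..p.
Substitute the sample gammas (Toeplitz matrix and right-hand side of size 2):
  Gamma_p = [[4.6355, 0.1524], [0.1524, 4.6355]]
  r_p     = [0.1524, -1.7036]
Written out:
  4.6355 phi_1 + 0.1524 phi_2 = 0.1524
  0.1524 phi_1 + 4.6355 phi_2 = -1.7036
Solve by Cramer's rule:
  det = gamma(0)^2 - gamma(1)^2 = (4.6355)^2 - (0.1524)^2 = 21.48786025 - 0.02322576 = 21.46463449
  phi_hat_1 = [gamma(1) gamma(0) - gamma(1) gamma(2)] / det = [(0.1524)(4.6355) - (0.1524)(-1.7036)] / 21.46463449 = 0.96607884 / 21.46463449 = 0.045
  phi_hat_2 = [gamma(0) gamma(2) - gamma(1)^2] / det = [(4.6355)(-1.7036) - (0.1524)^2] / 21.46463449 = -7.92026356 / 21.46463449 = -0.369
So phi_hat = [0.0450, -0.3690].
Therefore phi_hat_2 = -0.3690.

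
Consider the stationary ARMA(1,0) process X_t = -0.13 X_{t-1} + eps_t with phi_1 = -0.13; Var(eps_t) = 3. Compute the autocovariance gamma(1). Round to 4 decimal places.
\gamma(1) = -0.3967

Multiply the model equation by X_{t-k} and take expectations. With theta_0 = psi_0 = 1 and psi_j the MA(infinity) weights, this gives
  gamma(k) - sum_i phi_i gamma(k-i) = c_k,
  c_k = sigma^2 * sum_{j=k..q} theta_j psi_{j-k}   (c_k = 0 for k > q),
using gamma(-m) = gamma(m).
Pure AR (q = 0): c_0 = sigma^2 = 3, c_k = 0 for k >= 1.
Equations for k = 0 and k = 1 (AR order 1):
  gamma(0) = phi_1 gamma(1) + c_0
  gamma(1) = phi_1 gamma(0) + c_1
Substituting the second into the first: gamma(0) (1 - phi_1^2) = c_0 + phi_1 c_1, so
  gamma(0) = c_0 / (1 - phi_1^2) = 3 / (1 - (-0.13)^2) = 3 / 0.9831 = 3.051572.
  gamma(1) = phi_1 gamma(0) = (-0.13)(3.051572) = -0.396704.
Therefore gamma(1) = -0.3967 (to 4 decimal places).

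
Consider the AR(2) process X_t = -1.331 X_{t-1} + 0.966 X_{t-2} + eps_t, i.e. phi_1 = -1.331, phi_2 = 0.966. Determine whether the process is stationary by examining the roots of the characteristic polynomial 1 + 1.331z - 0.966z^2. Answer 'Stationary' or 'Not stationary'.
\text{Not stationary}

The AR(p) characteristic polynomial is P(z) = 1 + 1.331z - 0.966z^2.
Stationarity requires all roots to lie outside the unit circle, i.e. |z| > 1 for every root.
Set 1 + (1.331) z + (-0.966) z^2 = 0, i.e. a z^2 + b z + c = 0 with a = -0.966, b = 1.331, c = 1.
Discriminant D = b^2 - 4ac = (1.331)^2 - 4*(-0.966)*1 = 1.771561 - (-3.864) = 5.635561.
D >= 0, so the roots are real: z = (-b +/- sqrt(D)) / (2a) = (-1.331 +/- 2.373934) / (-1.932).
  z_1 = (-1.331 + 2.373934) / (-1.932) = -0.5398,   |z_1| = 0.5398.
  z_2 = (-1.331 - 2.373934) / (-1.932) = 1.9177,   |z_2| = 1.9177.
Moduli of all roots: 0.5398, 1.9177.
All moduli strictly greater than 1? No.
Verdict: Not stationary.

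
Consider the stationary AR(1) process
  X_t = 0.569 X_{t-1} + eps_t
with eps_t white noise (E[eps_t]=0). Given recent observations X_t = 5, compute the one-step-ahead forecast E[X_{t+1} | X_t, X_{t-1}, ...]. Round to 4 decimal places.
E[X_{t+1} \mid \mathcal F_t] = 2.8450

For an AR(p) model X_t = c + sum_i phi_i X_{t-i} + eps_t, the
one-step-ahead conditional mean is
  E[X_{t+1} | X_t, ...] = c + sum_i phi_i X_{t+1-i}.
Substitute known values:
  E[X_{t+1} | ...] = (0.569) * (5)
                   = 2.8450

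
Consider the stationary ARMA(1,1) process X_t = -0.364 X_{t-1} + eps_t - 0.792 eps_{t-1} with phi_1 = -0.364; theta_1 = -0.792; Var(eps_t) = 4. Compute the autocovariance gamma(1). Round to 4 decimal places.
\gamma(1) = -6.8669

Multiply the model equation by X_{t-k} and take expectations. With theta_0 = psi_0 = 1 and psi_j the MA(infinity) weights, this gives
  gamma(k) - sum_i phi_i gamma(k-i) = c_k,
  c_k = sigma^2 * sum_{j=k..q} theta_j psi_{j-k}   (c_k = 0 for k > q),
using gamma(-m) = gamma(m).
psi-weights needed (psi_j = theta_j + sum_i phi_i psi_{j-i}):
  psi_1 = theta_1 + phi_1 = -0.792 + (-0.364) = -1.156
Right-hand sides:
  c_0 = sigma^2 (1 + theta_1 psi_1) = 4 * (1 + (-0.792)(-1.156)) = 4 * 1.915552 = 7.662208
  c_1 = sigma^2 theta_1 = 4 * (-0.792) = -3.168
  c_2 = 0
Equations for k = 0 and k = 1 (AR order 1):
  gamma(0) = phi_1 gamma(1) + c_0
  gamma(1) = phi_1 gamma(0) + c_1
Substituting the second into the first: gamma(0) (1 - phi_1^2) = c_0 + phi_1 c_1, so
  gamma(0) = (c_0 + phi_1 c_1) / (1 - phi_1^2) = (7.662208 + (-0.364)(-3.168)) / (1 - (-0.364)^2) = 8.81536 / 0.867504 = 10.161751.
  gamma(1) = phi_1 gamma(0) + c_1 = (-0.364)(10.161751) + (-3.168) = -6.866878.
Therefore gamma(1) = -6.8669 (to 4 decimal places).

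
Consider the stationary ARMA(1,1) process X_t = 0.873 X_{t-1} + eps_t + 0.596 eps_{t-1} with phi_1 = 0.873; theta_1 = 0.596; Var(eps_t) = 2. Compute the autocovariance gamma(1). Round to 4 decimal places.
\gamma(1) = 18.7777

Multiply the model equation by X_{t-k} and take expectations. With theta_0 = psi_0 = 1 and psi_j the MA(infinity) weights, this gives
  gamma(k) - sum_i phi_i gamma(k-i) = c_k,
  c_k = sigma^2 * sum_{j=k..q} theta_j psi_{j-k}   (c_k = 0 for k > q),
using gamma(-m) = gamma(m).
psi-weights needed (psi_j = theta_j + sum_i phi_i psi_{j-i}):
  psi_1 = theta_1 + phi_1 = 0.596 + (0.873) = 1.469
Right-hand sides:
  c_0 = sigma^2 (1 + theta_1 psi_1) = 2 * (1 + (0.596)(1.469)) = 2 * 1.875524 = 3.751048
  c_1 = sigma^2 theta_1 = 2 * (0.596) = 1.192
  c_2 = 0
Equations for k = 0 and k = 1 (AR order 1):
  gamma(0) = phi_1 gamma(1) + c_0
  gamma(1) = phi_1 gamma(0) + c_1
Substituting the second into the first: gamma(0) (1 - phi_1^2) = c_0 + phi_1 c_1, so
  gamma(0) = (c_0 + phi_1 c_1) / (1 - phi_1^2) = (3.751048 + (0.873)(1.192)) / (1 - (0.873)^2) = 4.791664 / 0.237871 = 20.14396.
  gamma(1) = phi_1 gamma(0) + c_1 = (0.873)(20.14396) + (1.192) = 18.777677.
Therefore gamma(1) = 18.7777 (to 4 decimal places).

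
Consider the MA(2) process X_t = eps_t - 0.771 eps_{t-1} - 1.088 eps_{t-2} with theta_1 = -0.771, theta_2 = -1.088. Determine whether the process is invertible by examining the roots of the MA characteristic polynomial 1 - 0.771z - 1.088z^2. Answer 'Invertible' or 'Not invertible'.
\text{Not invertible}

The MA(q) characteristic polynomial is P(z) = 1 - 0.771z - 1.088z^2.
Invertibility requires all roots to lie outside the unit circle, i.e. |z| > 1 for every root.
Set 1 + (-0.771) z + (-1.088) z^2 = 0, i.e. a z^2 + b z + c = 0 with a = -1.088, b = -0.771, c = 1.
Discriminant D = b^2 - 4ac = (-0.771)^2 - 4*(-1.088)*1 = 0.594441 - (-4.352) = 4.946441.
D >= 0, so the roots are real: z = (-b +/- sqrt(D)) / (2a) = (0.771 +/- 2.22406) / (-2.176).
  z_1 = (0.771 + 2.22406) / (-2.176) = -1.3764,   |z_1| = 1.3764.
  z_2 = (0.771 - 2.22406) / (-2.176) = 0.6678,   |z_2| = 0.6678.
Moduli of all roots: 1.3764, 0.6678.
All moduli strictly greater than 1? No.
Verdict: Not invertible.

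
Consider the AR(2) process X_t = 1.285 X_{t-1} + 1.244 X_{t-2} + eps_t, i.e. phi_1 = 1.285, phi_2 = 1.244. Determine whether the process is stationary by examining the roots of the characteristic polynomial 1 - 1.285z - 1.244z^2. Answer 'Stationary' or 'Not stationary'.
\text{Not stationary}

The AR(p) characteristic polynomial is P(z) = 1 - 1.285z - 1.244z^2.
Stationarity requires all roots to lie outside the unit circle, i.e. |z| > 1 for every root.
Set 1 + (-1.285) z + (-1.244) z^2 = 0, i.e. a z^2 + b z + c = 0 with a = -1.244, b = -1.285, c = 1.
Discriminant D = b^2 - 4ac = (-1.285)^2 - 4*(-1.244)*1 = 1.651225 - (-4.976) = 6.627225.
D >= 0, so the roots are real: z = (-b +/- sqrt(D)) / (2a) = (1.285 +/- 2.57434) / (-2.488).
  z_1 = (1.285 + 2.57434) / (-2.488) = -1.5512,   |z_1| = 1.5512.
  z_2 = (1.285 - 2.57434) / (-2.488) = 0.5182,   |z_2| = 0.5182.
Moduli of all roots: 1.5512, 0.5182.
All moduli strictly greater than 1? No.
Verdict: Not stationary.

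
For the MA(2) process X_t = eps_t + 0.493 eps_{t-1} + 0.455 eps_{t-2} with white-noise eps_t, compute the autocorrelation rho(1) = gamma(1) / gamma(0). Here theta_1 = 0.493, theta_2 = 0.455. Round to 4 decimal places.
\rho(1) = 0.4947

For an MA(q) process with theta_0 = 1, the autocovariance is
  gamma(k) = sigma^2 * sum_{i=0..q-k} theta_i * theta_{i+k},
and rho(k) = gamma(k) / gamma(0). Sigma^2 cancels.
  numerator   = (1)*(0.493) + (0.493)*(0.455) = 0.717315.
  denominator = (1)^2 + (0.493)^2 + (0.455)^2 = 1.450074.
  rho(1) = 0.717315 / 1.450074 = 0.4947.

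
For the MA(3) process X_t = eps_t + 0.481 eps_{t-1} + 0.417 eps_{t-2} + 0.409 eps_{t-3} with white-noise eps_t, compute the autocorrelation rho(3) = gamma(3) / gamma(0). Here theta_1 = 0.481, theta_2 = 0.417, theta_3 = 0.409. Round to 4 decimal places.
\rho(3) = 0.2601

For an MA(q) process with theta_0 = 1, the autocovariance is
  gamma(k) = sigma^2 * sum_{i=0..q-k} theta_i * theta_{i+k},
and rho(k) = gamma(k) / gamma(0). Sigma^2 cancels.
  numerator   = (1)*(0.409) = 0.409.
  denominator = (1)^2 + (0.481)^2 + (0.417)^2 + (0.409)^2 = 1.572531.
  rho(3) = 0.409 / 1.572531 = 0.2601.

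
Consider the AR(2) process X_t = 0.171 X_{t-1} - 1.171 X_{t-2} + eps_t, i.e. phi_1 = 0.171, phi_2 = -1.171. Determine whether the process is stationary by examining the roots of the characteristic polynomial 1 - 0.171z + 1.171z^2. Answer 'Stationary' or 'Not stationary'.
\text{Not stationary}

The AR(p) characteristic polynomial is P(z) = 1 - 0.171z + 1.171z^2.
Stationarity requires all roots to lie outside the unit circle, i.e. |z| > 1 for every root.
Set 1 + (-0.171) z + (1.171) z^2 = 0, i.e. a z^2 + b z + c = 0 with a = 1.171, b = -0.171, c = 1.
Discriminant D = b^2 - 4ac = (-0.171)^2 - 4*(1.171)*1 = 0.029241 - (4.684) = -4.654759.
D < 0, so the roots are the complex-conjugate pair z = (-b +/- i sqrt(-D)) / (2a) = 0.073 +/- 0.9212i.
For a conjugate pair |z|^2 = z * conj(z) = (product of roots) = c/a = 1/(1.171) = 0.853971, so |z| = sqrt(0.853971) = 0.9241 for both roots.
Moduli of all roots: 0.9241, 0.9241.
All moduli strictly greater than 1? No.
Verdict: Not stationary.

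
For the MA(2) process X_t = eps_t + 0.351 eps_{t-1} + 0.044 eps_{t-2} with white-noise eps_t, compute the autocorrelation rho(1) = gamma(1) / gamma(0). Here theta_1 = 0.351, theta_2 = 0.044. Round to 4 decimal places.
\rho(1) = 0.3257

For an MA(q) process with theta_0 = 1, the autocovariance is
  gamma(k) = sigma^2 * sum_{i=0..q-k} theta_i * theta_{i+k},
and rho(k) = gamma(k) / gamma(0). Sigma^2 cancels.
  numerator   = (1)*(0.351) + (0.351)*(0.044) = 0.366444.
  denominator = (1)^2 + (0.351)^2 + (0.044)^2 = 1.125137.
  rho(1) = 0.366444 / 1.125137 = 0.3257.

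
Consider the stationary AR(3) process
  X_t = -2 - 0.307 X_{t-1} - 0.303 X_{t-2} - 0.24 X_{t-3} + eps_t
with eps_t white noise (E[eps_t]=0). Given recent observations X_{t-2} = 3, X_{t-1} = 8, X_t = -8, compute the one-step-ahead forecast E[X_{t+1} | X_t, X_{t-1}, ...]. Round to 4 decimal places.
E[X_{t+1} \mid \mathcal F_t] = -2.6880

For an AR(p) model X_t = c + sum_i phi_i X_{t-i} + eps_t, the
one-step-ahead conditional mean is
  E[X_{t+1} | X_t, ...] = c + sum_i phi_i X_{t+1-i}.
Substitute known values:
  E[X_{t+1} | ...] = -2 + (-0.307) * (-8) + (-0.303) * (8) + (-0.24) * (3)
                   = -2.6880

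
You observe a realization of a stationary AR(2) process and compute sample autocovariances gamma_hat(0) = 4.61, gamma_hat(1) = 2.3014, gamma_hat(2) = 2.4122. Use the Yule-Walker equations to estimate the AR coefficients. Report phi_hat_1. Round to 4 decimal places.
\hat\phi_{1} = 0.3170

The Yule-Walker equations for an AR(p) process read, in matrix form,
  Gamma_p phi = r_p,   with   (Gamma_p)_{ij} = gamma(|i - j|),
                       (r_p)_i = gamma(i),   i,j = 1..p.
Substitute the sample gammas (Toeplitz matrix and right-hand side of size 2):
  Gamma_p = [[4.61, 2.3014], [2.3014, 4.61]]
  r_p     = [2.3014, 2.4122]
Written out:
  4.61 phi_1 + 2.3014 phi_2 = 2.3014
  2.3014 phi_1 + 4.61 phi_2 = 2.4122
Solve by Cramer's rule:
  det = gamma(0)^2 - gamma(1)^2 = (4.61)^2 - (2.3014)^2 = 21.2521 - 5.29644196 = 15.95565804
  phi_hat_1 = [gamma(1) gamma(0) - gamma(1) gamma(2)] / det = [(2.3014)(4.61) - (2.3014)(2.4122)] / 15.95565804 = 5.05801692 / 15.95565804 = 0.317
  phi_hat_2 = [gamma(0) gamma(2) - gamma(1)^2] / det = [(4.61)(2.4122) - (2.3014)^2] / 15.95565804 = 5.82380004 / 15.95565804 = 0.365
So phi_hat = [0.3170, 0.3650].
Therefore phi_hat_1 = 0.3170.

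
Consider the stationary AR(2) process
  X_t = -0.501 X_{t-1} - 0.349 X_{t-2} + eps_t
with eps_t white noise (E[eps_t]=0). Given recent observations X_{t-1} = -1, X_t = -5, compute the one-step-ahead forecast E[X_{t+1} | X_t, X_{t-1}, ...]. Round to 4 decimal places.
E[X_{t+1} \mid \mathcal F_t] = 2.8540

For an AR(p) model X_t = c + sum_i phi_i X_{t-i} + eps_t, the
one-step-ahead conditional mean is
  E[X_{t+1} | X_t, ...] = c + sum_i phi_i X_{t+1-i}.
Substitute known values:
  E[X_{t+1} | ...] = (-0.501) * (-5) + (-0.349) * (-1)
                   = 2.8540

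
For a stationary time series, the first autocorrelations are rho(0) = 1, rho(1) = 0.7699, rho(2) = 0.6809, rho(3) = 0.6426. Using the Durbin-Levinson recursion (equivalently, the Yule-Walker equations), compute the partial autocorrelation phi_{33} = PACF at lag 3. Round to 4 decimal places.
\phi_{33} = 0.1680

The PACF at lag k is phi_{kk}, the last component of the solution
to the Yule-Walker system G_k phi = r_k where
  (G_k)_{ij} = rho(|i - j|), (r_k)_i = rho(i), i,j = 1..k.
Equivalently, Durbin-Levinson gives phi_{kk} iteratively:
  phi_{11} = rho(1)
  phi_{kk} = [rho(k) - sum_{j=1..k-1} phi_{k-1,j} rho(k-j)]
            / [1 - sum_{j=1..k-1} phi_{k-1,j} rho(j)],
  phi_{k,j} = phi_{k-1,j} - phi_{kk} phi_{k-1,k-j},  j = 1..k-1.
Step k = 1:
  phi_11 = rho(1) = 0.7699.
Step k = 2:
  phi_22 = [rho(2) - phi_11 rho(1)] / [1 - phi_11 rho(1)] = [0.6809 - (0.7699)(0.7699)] / [1 - (0.7699)(0.7699)]
         = 0.08815399 / 0.40725399 = 0.216459.
  Update: phi_21 = phi_11 - phi_22 phi_11 = 0.7699 - (0.216459)(0.7699) = 0.603248.
Step k = 3:
  phi_33 = [rho(3) - phi_21 rho(2) - phi_22 rho(1)] / [1 - phi_21 rho(1) - phi_22 rho(2)]
    numerator   = 0.6426 - (0.603248)(0.6809) - (0.216459)(0.7699) = 0.06519639
    denominator = 1 - (0.603248)(0.7699) - (0.216459)(0.6809) = 0.38817222
  phi_33 = 0.06519639 / 0.38817222 = 0.168.
Therefore phi_{33} = 0.1680.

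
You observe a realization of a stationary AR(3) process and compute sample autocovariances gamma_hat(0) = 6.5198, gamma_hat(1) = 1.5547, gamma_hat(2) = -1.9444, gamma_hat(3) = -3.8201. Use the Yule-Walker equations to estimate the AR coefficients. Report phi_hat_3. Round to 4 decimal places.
\hat\phi_{3} = -0.4920

The Yule-Walker equations for an AR(p) process read, in matrix form,
  Gamma_p phi = r_p,   with   (Gamma_p)_{ij} = gamma(|i - j|),
                       (r_p)_i = gamma(i),   i,j = 1..p.
Substitute the sample gammas (Toeplitz matrix and right-hand side of size 3):
  Gamma_p = [[6.5198, 1.5547, -1.9444], [1.5547, 6.5198, 1.5547], [-1.9444, 1.5547, 6.5198]]
  r_p     = [1.5547, -1.9444, -3.8201]
Written out (R1..R3):
  (R1) 6.5198 phi_1 + 1.5547 phi_2 - 1.9444 phi_3 = 1.5547
  (R2) 1.5547 phi_1 + 6.5198 phi_2 + 1.5547 phi_3 = -1.9444
  (R3) -1.9444 phi_1 + 1.5547 phi_2 + 6.5198 phi_3 = -3.8201
Gaussian elimination:
  R2 <- R2 - (1.5547/6.5198) R1 = R2 - (0.238458) R1:  6.149069 phi_2 + 2.018358 phi_3 = -2.315131
  R3 <- R3 - (-1.9444/6.5198) R1 = R3 - (-0.29823) R1:  2.018358 phi_2 + 5.939922 phi_3 = -3.356442
  R3 <- R3 - (2.018358/6.149069) R2 = R3 - (0.328238) R2:  5.27742 phi_3 = -2.596528
Back-substitution:
  phi_hat_3 = -2.596528 / 5.27742 = -0.492007
  phi_hat_2 = (-2.315131 - (2.018358)(-0.492007)) / 6.149069 = -0.215006
  phi_hat_1 = (1.5547 - (1.5547)(-0.215006) - (-1.9444)(-0.492007)) / 6.5198 = 0.142997
So phi_hat = [0.1430, -0.2150, -0.4920].
Therefore phi_hat_3 = -0.4920.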